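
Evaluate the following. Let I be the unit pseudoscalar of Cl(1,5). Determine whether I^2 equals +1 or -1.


The pseudoscalar I = e1...e_n (product of all n generators) of Cl(p,q) satisfies I^2 = (-1)^(q + n(n-1)/2).
p = 1, q = 5, n = p + q = 6
n(n-1)/2 = 6 * 5 / 2 = 15
Exponent = q + n(n-1)/2 = 5 + 15 = 20
I^2 = (-1)^20 = +1


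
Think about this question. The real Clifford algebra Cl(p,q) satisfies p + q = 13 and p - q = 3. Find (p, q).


We need p + q = 13 and p - q = 3.
Adding: 2p = 13 + 3 = 16, so p = 8.
Then q = 13 - 8 = 5.
(p, q) = (8, 5)


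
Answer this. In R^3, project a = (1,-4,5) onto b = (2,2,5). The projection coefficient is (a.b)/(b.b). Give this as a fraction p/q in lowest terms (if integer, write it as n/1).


Projection coefficient = (a . b) / (b . b)
a . b = 1*2 + (-4)*2 + 5*5
= 2 + (-8) + 25 = 19
b . b = 2^2 + 2^2 + 5^2
= 4 + 4 + 25 = 33
Coefficient = 19/33
In lowest terms: 19/33


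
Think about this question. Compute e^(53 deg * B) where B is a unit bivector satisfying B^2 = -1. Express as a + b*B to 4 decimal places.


For a unit bivector B with B^2 = -1, the exponential series gives
e^(theta*B) = cos(theta) + sin(theta)*B (the GA analogue of Euler's formula).
theta = 53 degrees = 0.925025 rad
cos(53 deg) = 0.6018
sin(53 deg) = 0.7986
exp(theta*B) = 0.6018 + 0.7986*B


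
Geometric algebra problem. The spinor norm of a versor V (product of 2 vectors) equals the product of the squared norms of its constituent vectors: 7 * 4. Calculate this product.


Spinor norm N(V) = |v1|^2 * |v2|^2 * ... * |v2|^2
= 7 * 4
Running product: 7, 28
N(V) = 28


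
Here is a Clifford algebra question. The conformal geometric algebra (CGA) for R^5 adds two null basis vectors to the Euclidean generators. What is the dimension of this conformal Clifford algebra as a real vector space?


The conformal model of R^5 uses Cl(6,1): the 5 Euclidean generators plus two extra orthogonal generators e+ (e+^2 = +1) and e- (e-^2 = -1), from which the null vectors e0, einf are built.
Number of generators m = 5 + 2 = 7.
dim Cl(p,q) = 2^m = 2^7 = 128


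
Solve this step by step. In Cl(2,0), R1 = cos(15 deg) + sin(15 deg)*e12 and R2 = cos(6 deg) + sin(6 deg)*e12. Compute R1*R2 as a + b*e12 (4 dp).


Same-plane rotors commute and their half-angles add:
R1*R2 = cos(a1 + a2) + sin(a1 + a2)*e12.
a1 + a2 = 15 + 6 = 21 deg
cos(21 deg) = 0.9336
sin(21 deg) = 0.3584
R1*R2 = 0.9336 + 0.3584*e12


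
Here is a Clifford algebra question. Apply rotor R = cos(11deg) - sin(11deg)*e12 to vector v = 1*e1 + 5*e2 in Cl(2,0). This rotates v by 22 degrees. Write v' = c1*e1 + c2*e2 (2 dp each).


Rotor R = cos(11deg) - sin(11deg)*e12
Rotation angle theta = 2 * 11 = 22 degrees
v' = R*v*~R rotates v by theta.
cos(22deg) = 0.9272, sin(22deg) = 0.3746
v'_1 = 1*cos(22deg) - 5*sin(22deg)
= 1*0.9272 - 5*0.3746
= -0.95
v'_2 = 1*sin(22deg) + 5*cos(22deg)
= 1*0.3746 + 5*0.9272
= 5.01
v' = -0.95*e1 + 5.01*e2


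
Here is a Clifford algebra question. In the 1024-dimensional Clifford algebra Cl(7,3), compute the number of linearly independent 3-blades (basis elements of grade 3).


Number of grade-k basis blades in Cl(p,q) with n = p + q is C(n, k).
n = 7 + 3 = 10
C(10, 3) = 10! / (3! * 7!)
= 3628800 / (6 * 5040)
= 120


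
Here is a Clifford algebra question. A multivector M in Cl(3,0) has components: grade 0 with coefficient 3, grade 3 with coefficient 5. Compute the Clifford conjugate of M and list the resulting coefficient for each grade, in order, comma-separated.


Clifford conjugate sign for grade k: (-1)^(k(k+1)/2)
Grade 0: (-1)^(0*1/2) = (-1)^0 = 1, coeff 3 -> 3
Grade 3: (-1)^(3*4/2) = (-1)^6 = 1, coeff 5 -> 5
Conjugated coefficients: 3, 5


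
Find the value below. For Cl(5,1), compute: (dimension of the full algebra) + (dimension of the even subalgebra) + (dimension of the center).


n = 5 + 1 = 6
Total dim = 2^6 = 64
Even subalgebra dim = 2^5 = 32
n is even, so center dim = 1
Sum = 64 + 32 + 1 = 97


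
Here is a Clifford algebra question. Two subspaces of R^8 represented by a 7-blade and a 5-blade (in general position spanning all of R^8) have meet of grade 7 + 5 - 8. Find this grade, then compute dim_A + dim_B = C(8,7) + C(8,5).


Meet grade = grade(A) + grade(B) - n
= 7 + 5 - 8 = 4
C(8,7) = 8
C(8,5) = 56
dim_A + dim_B = 8 + 56 = 64


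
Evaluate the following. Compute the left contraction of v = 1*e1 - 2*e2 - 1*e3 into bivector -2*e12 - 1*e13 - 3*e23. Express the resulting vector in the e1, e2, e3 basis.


Left contraction v _| B = <vB>_1 (grade-1 part of the geometric product vB).
Using e1_|e12 = e2, e2_|e12 = -e1, e1_|e13 = e3, e3_|e13 = -e1, e2_|e23 = e3, e3_|e23 = -e2:
e1 coeff: -v2*b12 - v3*b13 = -(-2)*(-2) - (-1)*(-1) = -5
e2 coeff: v1*b12 - v3*b23 = (1)*(-2) - (-1)*(-3) = -5
e3 coeff: v1*b13 + v2*b23 = (1)*(-1) + (-2)*(-3) = 5
v _| B = -5*e1 - 5*e2 + 5*e3


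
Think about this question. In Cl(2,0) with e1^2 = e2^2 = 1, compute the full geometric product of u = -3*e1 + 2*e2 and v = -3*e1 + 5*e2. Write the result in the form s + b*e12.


Expand: (-3*e1 + 2*e2)(-3*e1 + 5*e2)
= (-3)*(-3)*e1e1 + (-3)*5*e1e2 + 2*(-3)*e2e1 + 2*5*e2e2
Using e1^2 = e2^2 = 1, e2e1 = -e1e2:
Scalar part s = (-3)*(-3) + 2*5 = 9 + 10 = 19
Bivector part b = (-3)*5 - 2*(-3) = -15 - (-6) = -9
uv = 19 - 9*e12


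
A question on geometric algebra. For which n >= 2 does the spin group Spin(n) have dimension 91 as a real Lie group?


dim Spin(n) = dim so(n) = n(n-1)/2.
Solve n(n-1)/2 = 91, i.e. n^2 - n - 182 = 0.
Discriminant = 1 + 8*91 = 729
n = (1 + sqrt(729))/2 = (1 + 27)/2 = 14


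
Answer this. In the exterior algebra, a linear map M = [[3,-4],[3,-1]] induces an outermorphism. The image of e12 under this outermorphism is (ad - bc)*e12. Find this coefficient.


The outermorphism of a linear map f sends e1^e2 to f(e1)^f(e2).
f(e1) = 3*e1 + 3*e2
f(e2) = -4*e1 - 1*e2
f(e1) ^ f(e2) = (3*e1 + 3*e2) ^ (-4*e1 - 1*e2)
= 3*(-1)*e12 + 3*(-4)*e21
= (-3 - (-12))*e12
= 9*e12
Coefficient = 9


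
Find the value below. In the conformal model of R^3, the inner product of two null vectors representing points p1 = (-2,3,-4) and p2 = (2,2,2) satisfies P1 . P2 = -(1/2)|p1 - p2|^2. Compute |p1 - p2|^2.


p1 - p2 = (-4, 1, -6)
|p1 - p2|^2 = (-4)^2 + 1^2 + (-6)^2
= 16 + 1 + 36
= 53


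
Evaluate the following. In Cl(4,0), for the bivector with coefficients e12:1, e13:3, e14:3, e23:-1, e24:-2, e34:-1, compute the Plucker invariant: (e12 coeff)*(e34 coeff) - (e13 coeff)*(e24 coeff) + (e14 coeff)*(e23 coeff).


Plucker relation: af - be + cd
a*f = 1*(-1) = -1
b*e = 3*(-2) = -6
c*d = 3*(-1) = -3
af - be + cd = -1 - (-6) + (-3)
= 2


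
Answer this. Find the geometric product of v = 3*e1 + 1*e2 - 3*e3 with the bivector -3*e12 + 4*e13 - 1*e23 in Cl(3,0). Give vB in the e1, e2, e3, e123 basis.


vB has grade-1 (vector) and grade-3 (trivector) parts: vB = (v _| B) + (v ^ B).
Vector part <vB>_1:
  e1: -v2*b12 - v3*b13 = -(1)*(-3) - (-3)*(4) = 15
  e2: v1*b12 - v3*b23 = (3)*(-3) - (-3)*(-1) = -12
  e3: v1*b13 + v2*b23 = (3)*(4) + (1)*(-1) = 11
Trivector part <vB>_3:
  e123: v1*b23 - v2*b13 + v3*b12 = (3)*(-1) - (1)*(4) + (-3)*(-3) = 2
vB = 15*e1 - 12*e2 + 11*e3 + 2*e123


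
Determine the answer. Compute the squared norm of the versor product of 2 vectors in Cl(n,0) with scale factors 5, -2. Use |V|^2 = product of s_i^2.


Each vector v_i has |v_i|^2 = s_i^2
Squared scales: 5^2 = 25, (-2)^2 = 4
|V|^2 = 25 * 4
= 100


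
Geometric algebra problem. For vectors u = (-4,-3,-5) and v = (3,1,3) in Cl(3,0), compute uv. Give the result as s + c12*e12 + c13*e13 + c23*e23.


In Cl(3,0): e_i^2 = 1, e_ie_j = -e_je_i for i != j.
Scalar part = u . v = (-4)*3 + (-3)*1 + (-5)*3
= -12 + (-3) + (-15) = -30
e12 coeff = (-4)*1 - (-3)*3 = -4 - (-9) = 5
e13 coeff = (-4)*3 - (-5)*3 = -12 - (-15) = 3
e23 coeff = (-3)*3 - (-5)*1 = -9 - (-5) = -4
uv = -30 + 5*e12 + 3*e13 - 4*e23


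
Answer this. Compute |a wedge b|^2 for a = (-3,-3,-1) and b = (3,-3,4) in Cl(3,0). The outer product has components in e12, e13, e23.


a wedge b = (a1*b2 - a2*b1)*e12 + (a1*b3 - a3*b1)*e13 + (a2*b3 - a3*b2)*e23
e12 coeff: (-3)*(-3) - (-3)*3 = 9 - (-9) = 18
e13 coeff: (-3)*4 - (-1)*3 = -12 - (-3) = -9
e23 coeff: (-3)*4 - (-1)*(-3) = -12 - 3 = -15
|a wedge b|^2 = 18^2 + (-9)^2 + (-15)^2
= 324 + 81 + 225
= 630


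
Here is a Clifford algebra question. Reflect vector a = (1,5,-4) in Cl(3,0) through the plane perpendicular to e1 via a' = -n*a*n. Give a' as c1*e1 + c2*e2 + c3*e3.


Reflection formula: a' = -n*a*n, with n = e1 (unit vector, n^2 = 1).
For reflection through hyperplane perp to e1:
The component along e1 flips sign, others stay.
a = (1, 5, -4)
a' = (-1, 5, -4)
a' = -1*e1 + 5*e2 - 4*e3


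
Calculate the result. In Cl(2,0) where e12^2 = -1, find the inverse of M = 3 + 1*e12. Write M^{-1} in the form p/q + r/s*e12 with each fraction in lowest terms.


M = 3 + 1*e12, where e12^2 = -1.
Since M commutes with its reverse ~M = a - b*e12, M * ~M = a^2 - b^2*e12^2 = a^2 + b^2.
So M^{-1} = ~M / (a^2 + b^2) = (a - b*e12)/(a^2 + b^2).
a^2 + b^2 = 9 + 1 = 10
Scalar part = 3/10 = 3/10
Bivector coeff = -1/10 = -1/10
M^{-1} = 3/10 - 1/10*e12


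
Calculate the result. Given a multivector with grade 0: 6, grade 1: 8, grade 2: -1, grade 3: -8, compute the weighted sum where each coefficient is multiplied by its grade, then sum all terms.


Grade-weighted sum = sum of grade_k * coefficient_k
0*6 = 0
1*8 = 8
2*(-1) = -2
3*(-8) = -24
Total = 0 + 8 + (-2) + (-24) = -18


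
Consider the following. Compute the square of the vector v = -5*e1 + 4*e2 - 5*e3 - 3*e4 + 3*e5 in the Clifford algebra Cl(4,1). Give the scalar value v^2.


v^2 = sum of c_i^2 * e_i^2
Positive signature terms (e_i^2 = +1): (-5)^2 + 4^2 + (-5)^2 + (-3)^2 = 75
Negative signature terms (e_j^2 = -1): 3^2 = 9
v^2 = 75 - 9 = 66


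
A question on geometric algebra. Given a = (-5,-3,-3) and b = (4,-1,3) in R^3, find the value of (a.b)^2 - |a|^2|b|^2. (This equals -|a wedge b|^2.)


a . b = (-5)*4 + (-3)*(-1) + (-3)*3
= -20 + 3 + (-9) = -26
|a|^2 = (-5)^2 + (-3)^2 + (-3)^2 = 43
|b|^2 = 4^2 + (-1)^2 + 3^2 = 26
(a.b)^2 = (-26)^2 = 676
|a|^2 * |b|^2 = 43 * 26 = 1118
Result = 676 - 1118 = -442


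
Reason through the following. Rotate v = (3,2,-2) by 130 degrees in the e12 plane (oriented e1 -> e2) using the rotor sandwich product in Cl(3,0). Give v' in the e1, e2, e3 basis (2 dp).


Rotor R = cos(65deg) - sin(65deg)*e12
Rotation angle theta = 2 * 65 = 130 degrees in the e12 plane (e1 -> e2).
The component perpendicular to the plane (e3) is invariant: v'_3 = v3 = -2.00
cos(130deg) = -0.6428, sin(130deg) = 0.7660
v'_1 = v1*cos(theta) - v2*sin(theta) = 3*(-0.6428) - 2*0.7660 = -3.46
v'_2 = v1*sin(theta) + v2*cos(theta) = 3*0.7660 + 2*(-0.6428) = 1.01
v' = -3.46*e1 + 1.01*e2 - 2.00*e3


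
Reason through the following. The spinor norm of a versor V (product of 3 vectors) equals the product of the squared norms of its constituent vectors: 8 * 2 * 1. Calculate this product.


Spinor norm N(V) = |v1|^2 * |v2|^2 * ... * |v3|^2
= 8 * 2 * 1
Running product: 8, 16, 16
N(V) = 16


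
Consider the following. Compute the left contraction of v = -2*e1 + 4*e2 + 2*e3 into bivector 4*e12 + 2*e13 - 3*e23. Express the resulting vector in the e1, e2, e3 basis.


Left contraction v _| B = <vB>_1 (grade-1 part of the geometric product vB).
Using e1_|e12 = e2, e2_|e12 = -e1, e1_|e13 = e3, e3_|e13 = -e1, e2_|e23 = e3, e3_|e23 = -e2:
e1 coeff: -v2*b12 - v3*b13 = -(4)*(4) - (2)*(2) = -20
e2 coeff: v1*b12 - v3*b23 = (-2)*(4) - (2)*(-3) = -2
e3 coeff: v1*b13 + v2*b23 = (-2)*(2) + (4)*(-3) = -16
v _| B = -20*e1 - 2*e2 - 16*e3


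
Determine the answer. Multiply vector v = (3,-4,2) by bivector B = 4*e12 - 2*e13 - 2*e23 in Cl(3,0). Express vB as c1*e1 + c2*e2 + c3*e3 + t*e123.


vB has grade-1 (vector) and grade-3 (trivector) parts: vB = (v _| B) + (v ^ B).
Vector part <vB>_1:
  e1: -v2*b12 - v3*b13 = -(-4)*(4) - (2)*(-2) = 20
  e2: v1*b12 - v3*b23 = (3)*(4) - (2)*(-2) = 16
  e3: v1*b13 + v2*b23 = (3)*(-2) + (-4)*(-2) = 2
Trivector part <vB>_3:
  e123: v1*b23 - v2*b13 + v3*b12 = (3)*(-2) - (-4)*(-2) + (2)*(4) = -6
vB = 20*e1 + 16*e2 + 2*e3 - 6*e123


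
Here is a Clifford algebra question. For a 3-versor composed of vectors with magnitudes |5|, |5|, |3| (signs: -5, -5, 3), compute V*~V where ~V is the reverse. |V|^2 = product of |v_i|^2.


Each vector v_i has |v_i|^2 = s_i^2
Squared scales: (-5)^2 = 25, (-5)^2 = 25, 3^2 = 9
|V|^2 = 25 * 25 * 9
= 5625


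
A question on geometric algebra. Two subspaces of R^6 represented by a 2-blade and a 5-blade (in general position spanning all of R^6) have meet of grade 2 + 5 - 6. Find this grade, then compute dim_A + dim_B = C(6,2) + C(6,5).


Meet grade = grade(A) + grade(B) - n
= 2 + 5 - 6 = 1
C(6,2) = 15
C(6,5) = 6
dim_A + dim_B = 15 + 6 = 21


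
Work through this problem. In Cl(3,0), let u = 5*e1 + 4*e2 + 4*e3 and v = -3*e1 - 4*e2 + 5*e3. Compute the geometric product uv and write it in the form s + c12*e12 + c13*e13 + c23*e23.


In Cl(3,0): e_i^2 = 1, e_ie_j = -e_je_i for i != j.
Scalar part = u . v = 5*(-3) + 4*(-4) + 4*5
= -15 + (-16) + 20 = -11
e12 coeff = 5*(-4) - 4*(-3) = -20 - (-12) = -8
e13 coeff = 5*5 - 4*(-3) = 25 - (-12) = 37
e23 coeff = 4*5 - 4*(-4) = 20 - (-16) = 36
uv = -11 - 8*e12 + 37*e13 + 36*e23


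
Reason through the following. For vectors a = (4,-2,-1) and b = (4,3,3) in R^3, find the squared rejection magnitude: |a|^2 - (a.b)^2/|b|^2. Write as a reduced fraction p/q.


|a|^2 = 4^2 + (-2)^2 + (-1)^2 = 21
|b|^2 = 4^2 + 3^2 + 3^2 = 34
a . b = 4*4 + (-2)*3 + (-1)*3 = 7
(a.b)^2 = 7^2 = 49
|rej|^2 = 21 - 49/34
= (714 - 49)/34
= 665/34
In lowest terms: 665/34


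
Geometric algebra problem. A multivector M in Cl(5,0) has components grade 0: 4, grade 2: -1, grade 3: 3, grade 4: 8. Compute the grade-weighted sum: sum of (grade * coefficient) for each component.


Grade-weighted sum = sum of grade_k * coefficient_k
0*4 = 0
2*(-1) = -2
3*3 = 9
4*8 = 32
Total = 0 + (-2) + 9 + 32 = 39


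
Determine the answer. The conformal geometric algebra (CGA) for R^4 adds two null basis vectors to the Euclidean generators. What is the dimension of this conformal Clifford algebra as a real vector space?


The conformal model of R^4 uses Cl(5,1): the 4 Euclidean generators plus two extra orthogonal generators e+ (e+^2 = +1) and e- (e-^2 = -1), from which the null vectors e0, einf are built.
Number of generators m = 4 + 2 = 6.
dim Cl(p,q) = 2^m = 2^6 = 64


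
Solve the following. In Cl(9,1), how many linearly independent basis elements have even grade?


Even subalgebra dimension = 2^(n-1)
n = 9 + 1 = 10
2^(10 - 1) = 2^9 = 512
Verification: sum of C(10,k) for even k = 1 + 45 + 210 + 210 + 45 + 1 = 512
Result = 512


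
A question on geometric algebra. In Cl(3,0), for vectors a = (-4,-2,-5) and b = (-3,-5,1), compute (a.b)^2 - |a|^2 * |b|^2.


a . b = (-4)*(-3) + (-2)*(-5) + (-5)*1
= 12 + 10 + (-5) = 17
|a|^2 = (-4)^2 + (-2)^2 + (-5)^2 = 45
|b|^2 = (-3)^2 + (-5)^2 + 1^2 = 35
(a.b)^2 = 17^2 = 289
|a|^2 * |b|^2 = 45 * 35 = 1575
Result = 289 - 1575 = -1286


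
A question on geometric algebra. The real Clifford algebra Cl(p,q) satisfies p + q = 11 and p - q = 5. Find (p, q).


We need p + q = 11 and p - q = 5.
Adding: 2p = 11 + 5 = 16, so p = 8.
Then q = 11 - 8 = 3.
(p, q) = (8, 3)


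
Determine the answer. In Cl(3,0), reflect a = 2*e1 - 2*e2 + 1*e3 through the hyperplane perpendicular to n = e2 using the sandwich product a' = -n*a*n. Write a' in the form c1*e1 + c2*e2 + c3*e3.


Reflection formula: a' = -n*a*n, with n = e2 (unit vector, n^2 = 1).
For reflection through hyperplane perp to e2:
The component along e2 flips sign, others stay.
a = (2, -2, 1)
a' = (2, 2, 1)
a' = 2*e1 + 2*e2 + 1*e3


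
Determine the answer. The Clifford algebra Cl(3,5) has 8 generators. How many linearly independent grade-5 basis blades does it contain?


Number of grade-k basis blades in Cl(p,q) with n = p + q is C(n, k).
n = 3 + 5 = 8
C(8, 5) = 8! / (5! * 3!)
= 40320 / (120 * 6)
= 56


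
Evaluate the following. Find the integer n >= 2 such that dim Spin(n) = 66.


dim Spin(n) = dim so(n) = n(n-1)/2.
Solve n(n-1)/2 = 66, i.e. n^2 - n - 132 = 0.
Discriminant = 1 + 8*66 = 529
n = (1 + sqrt(529))/2 = (1 + 23)/2 = 12


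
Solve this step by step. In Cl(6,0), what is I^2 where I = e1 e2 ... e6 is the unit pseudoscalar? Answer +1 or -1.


The pseudoscalar I = e1...e_n (product of all n generators) of Cl(p,q) satisfies I^2 = (-1)^(q + n(n-1)/2).
p = 6, q = 0, n = p + q = 6
n(n-1)/2 = 6 * 5 / 2 = 15
Exponent = q + n(n-1)/2 = 0 + 15 = 15
I^2 = (-1)^15 = -1


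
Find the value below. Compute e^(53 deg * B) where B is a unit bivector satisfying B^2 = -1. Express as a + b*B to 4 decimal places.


For a unit bivector B with B^2 = -1, the exponential series gives
e^(theta*B) = cos(theta) + sin(theta)*B (the GA analogue of Euler's formula).
theta = 53 degrees = 0.925025 rad
cos(53 deg) = 0.6018
sin(53 deg) = 0.7986
exp(theta*B) = 0.6018 + 0.7986*B


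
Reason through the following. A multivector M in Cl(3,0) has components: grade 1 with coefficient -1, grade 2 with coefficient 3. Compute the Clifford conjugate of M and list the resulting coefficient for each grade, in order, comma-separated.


Clifford conjugate sign for grade k: (-1)^(k(k+1)/2)
Grade 1: (-1)^(1*2/2) = (-1)^1 = -1, coeff -1 -> 1
Grade 2: (-1)^(2*3/2) = (-1)^3 = -1, coeff 3 -> -3
Conjugated coefficients: 1, -3


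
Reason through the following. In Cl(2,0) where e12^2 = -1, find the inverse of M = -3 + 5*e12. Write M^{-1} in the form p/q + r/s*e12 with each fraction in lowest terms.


M = -3 + 5*e12, where e12^2 = -1.
Since M commutes with its reverse ~M = a - b*e12, M * ~M = a^2 - b^2*e12^2 = a^2 + b^2.
So M^{-1} = ~M / (a^2 + b^2) = (a - b*e12)/(a^2 + b^2).
a^2 + b^2 = 9 + 25 = 34
Scalar part = -3/34 = -3/34
Bivector coeff = -5/34 = -5/34
M^{-1} = -3/34 - 5/34*e12


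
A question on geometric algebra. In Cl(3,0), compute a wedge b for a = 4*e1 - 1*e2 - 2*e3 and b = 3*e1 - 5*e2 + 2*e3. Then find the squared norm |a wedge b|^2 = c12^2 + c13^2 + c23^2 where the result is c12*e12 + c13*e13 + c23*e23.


a wedge b = (a1*b2 - a2*b1)*e12 + (a1*b3 - a3*b1)*e13 + (a2*b3 - a3*b2)*e23
e12 coeff: 4*(-5) - (-1)*3 = -20 - (-3) = -17
e13 coeff: 4*2 - (-2)*3 = 8 - (-6) = 14
e23 coeff: (-1)*2 - (-2)*(-5) = -2 - 10 = -12
|a wedge b|^2 = (-17)^2 + 14^2 + (-12)^2
= 289 + 196 + 144
= 629


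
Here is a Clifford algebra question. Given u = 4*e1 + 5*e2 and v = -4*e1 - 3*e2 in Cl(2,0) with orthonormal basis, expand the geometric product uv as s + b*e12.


Expand: (4*e1 + 5*e2)(-4*e1 - 3*e2)
= 4*(-4)*e1e1 + 4*(-3)*e1e2 + 5*(-4)*e2e1 + 5*(-3)*e2e2
Using e1^2 = e2^2 = 1, e2e1 = -e1e2:
Scalar part s = 4*(-4) + 5*(-3) = -16 + (-15) = -31
Bivector part b = 4*(-3) - 5*(-4) = -12 - (-20) = 8
uv = -31 + 8*e12


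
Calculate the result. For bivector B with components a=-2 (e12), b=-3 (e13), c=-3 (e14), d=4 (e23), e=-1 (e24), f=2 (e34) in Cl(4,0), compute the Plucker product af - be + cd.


Plucker relation: af - be + cd
a*f = (-2)*2 = -4
b*e = (-3)*(-1) = 3
c*d = (-3)*4 = -12
af - be + cd = -4 - 3 + (-12)
= -19


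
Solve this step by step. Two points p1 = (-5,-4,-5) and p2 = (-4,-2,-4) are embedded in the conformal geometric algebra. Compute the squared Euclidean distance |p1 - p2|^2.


p1 - p2 = (-1, -2, -1)
|p1 - p2|^2 = (-1)^2 + (-2)^2 + (-1)^2
= 1 + 4 + 1
= 6


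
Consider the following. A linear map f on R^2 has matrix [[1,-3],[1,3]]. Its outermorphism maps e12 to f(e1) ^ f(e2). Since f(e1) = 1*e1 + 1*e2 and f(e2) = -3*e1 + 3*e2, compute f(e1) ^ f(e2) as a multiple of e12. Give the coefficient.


The outermorphism of a linear map f sends e1^e2 to f(e1)^f(e2).
f(e1) = 1*e1 + 1*e2
f(e2) = -3*e1 + 3*e2
f(e1) ^ f(e2) = (1*e1 + 1*e2) ^ (-3*e1 + 3*e2)
= 1*3*e12 + 1*(-3)*e21
= (3 - (-3))*e12
= 6*e12
Coefficient = 6


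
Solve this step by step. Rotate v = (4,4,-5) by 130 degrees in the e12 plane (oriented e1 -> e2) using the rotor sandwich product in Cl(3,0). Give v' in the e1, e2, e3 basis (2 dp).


Rotor R = cos(65deg) - sin(65deg)*e12
Rotation angle theta = 2 * 65 = 130 degrees in the e12 plane (e1 -> e2).
The component perpendicular to the plane (e3) is invariant: v'_3 = v3 = -5.00
cos(130deg) = -0.6428, sin(130deg) = 0.7660
v'_1 = v1*cos(theta) - v2*sin(theta) = 4*(-0.6428) - 4*0.7660 = -5.64
v'_2 = v1*sin(theta) + v2*cos(theta) = 4*0.7660 + 4*(-0.6428) = 0.49
v' = -5.64*e1 + 0.49*e2 - 5.00*e3


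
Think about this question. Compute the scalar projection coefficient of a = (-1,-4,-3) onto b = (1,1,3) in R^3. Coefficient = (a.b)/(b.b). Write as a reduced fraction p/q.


Projection coefficient = (a . b) / (b . b)
a . b = (-1)*1 + (-4)*1 + (-3)*3
= -1 + (-4) + (-9) = -14
b . b = 1^2 + 1^2 + 3^2
= 1 + 1 + 9 = 11
Coefficient = -14/11
In lowest terms: -14/11


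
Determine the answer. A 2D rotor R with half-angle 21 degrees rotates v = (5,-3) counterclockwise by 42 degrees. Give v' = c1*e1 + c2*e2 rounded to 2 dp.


Rotor R = cos(21deg) - sin(21deg)*e12
Rotation angle theta = 2 * 21 = 42 degrees
v' = R*v*~R rotates v by theta.
cos(42deg) = 0.7431, sin(42deg) = 0.6691
v'_1 = 5*cos(42deg) - (-3)*sin(42deg)
= 5*0.7431 - (-3)*0.6691
= 5.72
v'_2 = 5*sin(42deg) + (-3)*cos(42deg)
= 5*0.6691 + (-3)*0.7431
= 1.12
v' = 5.72*e1 + 1.12*e2


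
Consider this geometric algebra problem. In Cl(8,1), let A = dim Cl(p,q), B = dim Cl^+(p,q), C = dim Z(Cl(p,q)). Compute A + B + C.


n = 8 + 1 = 9
Total dim = 2^9 = 512
Even subalgebra dim = 2^8 = 256
n is odd, so center dim = 2
Sum = 512 + 256 + 2 = 770


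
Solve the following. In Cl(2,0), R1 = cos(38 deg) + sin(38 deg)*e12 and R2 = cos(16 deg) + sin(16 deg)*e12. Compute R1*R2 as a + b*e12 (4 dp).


Same-plane rotors commute and their half-angles add:
R1*R2 = cos(a1 + a2) + sin(a1 + a2)*e12.
a1 + a2 = 38 + 16 = 54 deg
cos(54 deg) = 0.5878
sin(54 deg) = 0.8090
R1*R2 = 0.5878 + 0.8090*e12


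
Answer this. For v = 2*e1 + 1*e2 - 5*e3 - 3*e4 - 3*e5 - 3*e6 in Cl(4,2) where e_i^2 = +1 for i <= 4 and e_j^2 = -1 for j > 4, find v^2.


v^2 = sum of c_i^2 * e_i^2
Positive signature terms (e_i^2 = +1): 2^2 + 1^2 + (-5)^2 + (-3)^2 = 39
Negative signature terms (e_j^2 = -1): (-3)^2 + (-3)^2 = 18
v^2 = 39 - 18 = 21


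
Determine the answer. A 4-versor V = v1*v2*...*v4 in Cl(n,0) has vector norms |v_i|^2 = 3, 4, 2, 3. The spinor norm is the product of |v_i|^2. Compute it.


Spinor norm N(V) = |v1|^2 * |v2|^2 * ... * |v4|^2
= 3 * 4 * 2 * 3
Running product: 3, 12, 24, 72
N(V) = 72


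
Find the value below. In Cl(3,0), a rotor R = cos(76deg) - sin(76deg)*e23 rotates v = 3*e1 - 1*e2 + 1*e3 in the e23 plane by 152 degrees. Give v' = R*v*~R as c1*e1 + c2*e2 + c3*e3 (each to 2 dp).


Rotor R = cos(76deg) - sin(76deg)*e23
Rotation angle theta = 2 * 76 = 152 degrees in the e23 plane (e2 -> e3).
The component perpendicular to the plane (e1) is invariant: v'_1 = v1 = 3.00
cos(152deg) = -0.8829, sin(152deg) = 0.4695
v'_2 = v2*cos(theta) - v3*sin(theta) = -1*(-0.8829) - 1*0.4695 = 0.41
v'_3 = v2*sin(theta) + v3*cos(theta) = -1*0.4695 + 1*(-0.8829) = -1.35
v' = 3.00*e1 + 0.41*e2 - 1.35*e3


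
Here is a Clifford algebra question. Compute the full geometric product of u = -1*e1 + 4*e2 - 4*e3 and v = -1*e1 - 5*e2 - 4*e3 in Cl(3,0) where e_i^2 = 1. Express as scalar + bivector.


In Cl(3,0): e_i^2 = 1, e_ie_j = -e_je_i for i != j.
Scalar part = u . v = (-1)*(-1) + 4*(-5) + (-4)*(-4)
= 1 + (-20) + 16 = -3
e12 coeff = (-1)*(-5) - 4*(-1) = 5 - (-4) = 9
e13 coeff = (-1)*(-4) - (-4)*(-1) = 4 - 4 = 0
e23 coeff = 4*(-4) - (-4)*(-5) = -16 - 20 = -36
uv = -3 + 9*e12 + 0*e13 - 36*e23


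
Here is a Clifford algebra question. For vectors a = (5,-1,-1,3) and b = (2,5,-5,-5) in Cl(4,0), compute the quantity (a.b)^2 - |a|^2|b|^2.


a . b = 5*2 + (-1)*5 + (-1)*(-5) + 3*(-5)
= 10 + (-5) + 5 + (-15) = -5
|a|^2 = 5^2 + (-1)^2 + (-1)^2 + 3^2 = 36
|b|^2 = 2^2 + 5^2 + (-5)^2 + (-5)^2 = 79
(a.b)^2 = (-5)^2 = 25
|a|^2 * |b|^2 = 36 * 79 = 2844
Result = 25 - 2844 = -2819


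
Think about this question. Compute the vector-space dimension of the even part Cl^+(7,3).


Even subalgebra dimension = 2^(n-1)
n = 7 + 3 = 10
2^(10 - 1) = 2^9 = 512
Verification: sum of C(10,k) for even k = 1 + 45 + 210 + 210 + 45 + 1 = 512
Result = 512


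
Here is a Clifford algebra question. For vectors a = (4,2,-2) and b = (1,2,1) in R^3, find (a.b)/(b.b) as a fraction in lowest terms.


Projection coefficient = (a . b) / (b . b)
a . b = 4*1 + 2*2 + (-2)*1
= 4 + 4 + (-2) = 6
b . b = 1^2 + 2^2 + 1^2
= 1 + 4 + 1 = 6
Coefficient = 6/6
In lowest terms: 1/1


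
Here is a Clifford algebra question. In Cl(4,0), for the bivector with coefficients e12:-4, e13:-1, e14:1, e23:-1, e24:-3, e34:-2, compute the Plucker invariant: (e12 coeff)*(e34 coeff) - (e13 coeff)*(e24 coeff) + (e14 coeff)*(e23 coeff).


Plucker relation: af - be + cd
a*f = (-4)*(-2) = 8
b*e = (-1)*(-3) = 3
c*d = 1*(-1) = -1
af - be + cd = 8 - 3 + (-1)
= 4


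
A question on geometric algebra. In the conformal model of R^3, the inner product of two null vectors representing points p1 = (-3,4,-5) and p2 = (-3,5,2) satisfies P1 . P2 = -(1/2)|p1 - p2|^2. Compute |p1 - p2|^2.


p1 - p2 = (0, -1, -7)
|p1 - p2|^2 = 0^2 + (-1)^2 + (-7)^2
= 0 + 1 + 49
= 50


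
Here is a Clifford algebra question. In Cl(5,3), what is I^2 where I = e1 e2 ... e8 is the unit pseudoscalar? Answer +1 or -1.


The pseudoscalar I = e1...e_n (product of all n generators) of Cl(p,q) satisfies I^2 = (-1)^(q + n(n-1)/2).
p = 5, q = 3, n = p + q = 8
n(n-1)/2 = 8 * 7 / 2 = 28
Exponent = q + n(n-1)/2 = 3 + 28 = 31
I^2 = (-1)^31 = -1


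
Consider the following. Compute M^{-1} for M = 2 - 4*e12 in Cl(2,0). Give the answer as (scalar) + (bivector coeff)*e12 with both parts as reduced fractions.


M = 2 - 4*e12, where e12^2 = -1.
Since M commutes with its reverse ~M = a - b*e12, M * ~M = a^2 - b^2*e12^2 = a^2 + b^2.
So M^{-1} = ~M / (a^2 + b^2) = (a - b*e12)/(a^2 + b^2).
a^2 + b^2 = 4 + 16 = 20
Scalar part = 2/20 = 1/10
Bivector coeff = 4/20 = 1/5
M^{-1} = 1/10 + 1/5*e12


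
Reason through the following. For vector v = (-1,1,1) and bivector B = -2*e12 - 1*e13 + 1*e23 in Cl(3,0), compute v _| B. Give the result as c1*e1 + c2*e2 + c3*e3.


Left contraction v _| B = <vB>_1 (grade-1 part of the geometric product vB).
Using e1_|e12 = e2, e2_|e12 = -e1, e1_|e13 = e3, e3_|e13 = -e1, e2_|e23 = e3, e3_|e23 = -e2:
e1 coeff: -v2*b12 - v3*b13 = -(1)*(-2) - (1)*(-1) = 3
e2 coeff: v1*b12 - v3*b23 = (-1)*(-2) - (1)*(1) = 1
e3 coeff: v1*b13 + v2*b23 = (-1)*(-1) + (1)*(1) = 2
v _| B = 3*e1 + 1*e2 + 2*e3


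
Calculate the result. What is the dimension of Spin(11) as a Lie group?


Spin(n) double-covers SO(n); both have Lie algebra so(n) of dimension n(n-1)/2.
n = 11
n(n-1) = 11 * 10 = 110
dim Spin(11) = 110/2 = 55


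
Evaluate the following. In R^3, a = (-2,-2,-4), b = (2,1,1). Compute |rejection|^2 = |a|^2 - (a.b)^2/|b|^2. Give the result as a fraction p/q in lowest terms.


|a|^2 = (-2)^2 + (-2)^2 + (-4)^2 = 24
|b|^2 = 2^2 + 1^2 + 1^2 = 6
a . b = (-2)*2 + (-2)*1 + (-4)*1 = -10
(a.b)^2 = (-10)^2 = 100
|rej|^2 = 24 - 100/6
= (144 - 100)/6
= 44/6
In lowest terms: 22/3


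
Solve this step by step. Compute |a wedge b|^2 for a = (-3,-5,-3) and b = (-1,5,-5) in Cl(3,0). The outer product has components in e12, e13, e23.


a wedge b = (a1*b2 - a2*b1)*e12 + (a1*b3 - a3*b1)*e13 + (a2*b3 - a3*b2)*e23
e12 coeff: (-3)*5 - (-5)*(-1) = -15 - 5 = -20
e13 coeff: (-3)*(-5) - (-3)*(-1) = 15 - 3 = 12
e23 coeff: (-5)*(-5) - (-3)*5 = 25 - (-15) = 40
|a wedge b|^2 = (-20)^2 + 12^2 + 40^2
= 400 + 144 + 1600
= 2144


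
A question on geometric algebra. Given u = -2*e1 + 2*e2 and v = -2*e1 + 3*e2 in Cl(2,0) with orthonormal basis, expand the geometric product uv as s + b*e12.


Expand: (-2*e1 + 2*e2)(-2*e1 + 3*e2)
= (-2)*(-2)*e1e1 + (-2)*3*e1e2 + 2*(-2)*e2e1 + 2*3*e2e2
Using e1^2 = e2^2 = 1, e2e1 = -e1e2:
Scalar part s = (-2)*(-2) + 2*3 = 4 + 6 = 10
Bivector part b = (-2)*3 - 2*(-2) = -6 - (-4) = -2
uv = 10 - 2*e12


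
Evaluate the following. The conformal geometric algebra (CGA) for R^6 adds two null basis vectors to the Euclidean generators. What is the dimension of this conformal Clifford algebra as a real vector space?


The conformal model of R^6 uses Cl(7,1): the 6 Euclidean generators plus two extra orthogonal generators e+ (e+^2 = +1) and e- (e-^2 = -1), from which the null vectors e0, einf are built.
Number of generators m = 6 + 2 = 8.
dim Cl(p,q) = 2^m = 2^8 = 256


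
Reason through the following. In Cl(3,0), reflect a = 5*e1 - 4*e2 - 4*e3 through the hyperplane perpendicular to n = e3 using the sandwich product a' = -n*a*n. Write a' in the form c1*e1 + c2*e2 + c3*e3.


Reflection formula: a' = -n*a*n, with n = e3 (unit vector, n^2 = 1).
For reflection through hyperplane perp to e3:
The component along e3 flips sign, others stay.
a = (5, -4, -4)
a' = (5, -4, 4)
a' = 5*e1 - 4*e2 + 4*e3


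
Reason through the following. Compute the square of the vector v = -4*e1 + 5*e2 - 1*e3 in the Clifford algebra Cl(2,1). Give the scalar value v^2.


v^2 = sum of c_i^2 * e_i^2
Positive signature terms (e_i^2 = +1): (-4)^2 + 5^2 = 41
Negative signature terms (e_j^2 = -1): (-1)^2 = 1
v^2 = 41 - 1 = 40


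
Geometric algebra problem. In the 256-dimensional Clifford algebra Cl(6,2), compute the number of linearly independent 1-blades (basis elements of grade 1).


Number of grade-k basis blades in Cl(p,q) with n = p + q is C(n, k).
n = 6 + 2 = 8
C(8, 1) = 8! / (1! * 7!)
= 40320 / (1 * 5040)
= 8


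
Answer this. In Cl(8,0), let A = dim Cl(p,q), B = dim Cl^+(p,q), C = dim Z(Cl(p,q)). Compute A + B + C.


n = 8 + 0 = 8
Total dim = 2^8 = 256
Even subalgebra dim = 2^7 = 128
n is even, so center dim = 1
Sum = 256 + 128 + 1 = 385


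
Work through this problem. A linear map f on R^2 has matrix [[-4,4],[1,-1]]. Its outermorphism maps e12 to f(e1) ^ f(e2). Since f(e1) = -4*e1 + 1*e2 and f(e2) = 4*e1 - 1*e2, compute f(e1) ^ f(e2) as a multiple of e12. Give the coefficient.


The outermorphism of a linear map f sends e1^e2 to f(e1)^f(e2).
f(e1) = -4*e1 + 1*e2
f(e2) = 4*e1 - 1*e2
f(e1) ^ f(e2) = (-4*e1 + 1*e2) ^ (4*e1 - 1*e2)
= (-4)*(-1)*e12 + 1*4*e21
= (4 - 4)*e12
= 0*e12
Coefficient = 0


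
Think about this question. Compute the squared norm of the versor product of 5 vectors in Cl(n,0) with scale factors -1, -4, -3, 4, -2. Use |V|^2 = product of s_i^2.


Each vector v_i has |v_i|^2 = s_i^2
Squared scales: (-1)^2 = 1, (-4)^2 = 16, (-3)^2 = 9, 4^2 = 16, (-2)^2 = 4
|V|^2 = 1 * 16 * 9 * 16 * 4
= 9216


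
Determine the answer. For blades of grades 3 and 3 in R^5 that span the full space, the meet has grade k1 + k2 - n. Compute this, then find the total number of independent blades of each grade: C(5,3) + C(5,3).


Meet grade = grade(A) + grade(B) - n
= 3 + 3 - 5 = 1
C(5,3) = 10
C(5,3) = 10
dim_A + dim_B = 10 + 10 = 20


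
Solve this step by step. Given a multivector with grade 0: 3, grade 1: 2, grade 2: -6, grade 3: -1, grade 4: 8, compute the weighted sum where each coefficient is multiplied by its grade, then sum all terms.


Grade-weighted sum = sum of grade_k * coefficient_k
0*3 = 0
1*2 = 2
2*(-6) = -12
3*(-1) = -3
4*8 = 32
Total = 0 + 2 + (-12) + (-3) + 32 = 19


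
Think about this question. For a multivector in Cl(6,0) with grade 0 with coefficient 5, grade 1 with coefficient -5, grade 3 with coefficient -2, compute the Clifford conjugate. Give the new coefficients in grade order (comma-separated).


Clifford conjugate sign for grade k: (-1)^(k(k+1)/2)
Grade 0: (-1)^(0*1/2) = (-1)^0 = 1, coeff 5 -> 5
Grade 1: (-1)^(1*2/2) = (-1)^1 = -1, coeff -5 -> 5
Grade 3: (-1)^(3*4/2) = (-1)^6 = 1, coeff -2 -> -2
Conjugated coefficients: 5, 5, -2


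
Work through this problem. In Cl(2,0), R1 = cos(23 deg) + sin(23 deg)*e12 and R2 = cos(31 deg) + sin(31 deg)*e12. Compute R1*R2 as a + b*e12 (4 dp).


Same-plane rotors commute and their half-angles add:
R1*R2 = cos(a1 + a2) + sin(a1 + a2)*e12.
a1 + a2 = 23 + 31 = 54 deg
cos(54 deg) = 0.5878
sin(54 deg) = 0.8090
R1*R2 = 0.5878 + 0.8090*e12


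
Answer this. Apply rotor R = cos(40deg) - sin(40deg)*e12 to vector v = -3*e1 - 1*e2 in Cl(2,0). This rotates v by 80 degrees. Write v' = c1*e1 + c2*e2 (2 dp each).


Rotor R = cos(40deg) - sin(40deg)*e12
Rotation angle theta = 2 * 40 = 80 degrees
v' = R*v*~R rotates v by theta.
cos(80deg) = 0.1736, sin(80deg) = 0.9848
v'_1 = -3*cos(80deg) - (-1)*sin(80deg)
= -3*0.1736 - (-1)*0.9848
= 0.46
v'_2 = -3*sin(80deg) + (-1)*cos(80deg)
= -3*0.9848 + (-1)*0.1736
= -3.13
v' = 0.46*e1 - 3.13*e2


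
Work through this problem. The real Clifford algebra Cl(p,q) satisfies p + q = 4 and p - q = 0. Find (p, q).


We need p + q = 4 and p - q = 0.
Adding: 2p = 4 + 0 = 4, so p = 2.
Then q = 4 - 2 = 2.
(p, q) = (2, 2)


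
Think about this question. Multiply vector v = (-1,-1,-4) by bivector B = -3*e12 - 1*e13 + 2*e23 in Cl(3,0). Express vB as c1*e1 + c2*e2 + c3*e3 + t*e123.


vB has grade-1 (vector) and grade-3 (trivector) parts: vB = (v _| B) + (v ^ B).
Vector part <vB>_1:
  e1: -v2*b12 - v3*b13 = -(-1)*(-3) - (-4)*(-1) = -7
  e2: v1*b12 - v3*b23 = (-1)*(-3) - (-4)*(2) = 11
  e3: v1*b13 + v2*b23 = (-1)*(-1) + (-1)*(2) = -1
Trivector part <vB>_3:
  e123: v1*b23 - v2*b13 + v3*b12 = (-1)*(2) - (-1)*(-1) + (-4)*(-3) = 9
vB = -7*e1 + 11*e2 - 1*e3 + 9*e123


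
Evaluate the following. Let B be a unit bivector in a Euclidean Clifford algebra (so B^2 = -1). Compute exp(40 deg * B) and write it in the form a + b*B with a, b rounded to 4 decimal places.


For a unit bivector B with B^2 = -1, the exponential series gives
e^(theta*B) = cos(theta) + sin(theta)*B (the GA analogue of Euler's formula).
theta = 40 degrees = 0.698132 rad
cos(40 deg) = 0.7660
sin(40 deg) = 0.6428
exp(theta*B) = 0.7660 + 0.6428*B


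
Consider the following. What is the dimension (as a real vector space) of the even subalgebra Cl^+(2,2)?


Even subalgebra dimension = 2^(n-1)
n = 2 + 2 = 4
2^(4 - 1) = 2^3 = 8
Verification: sum of C(4,k) for even k = 1 + 6 + 1 = 8
Result = 8


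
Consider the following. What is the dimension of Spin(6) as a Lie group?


Spin(n) double-covers SO(n); both have Lie algebra so(n) of dimension n(n-1)/2.
n = 6
n(n-1) = 6 * 5 = 30
dim Spin(6) = 30/2 = 15


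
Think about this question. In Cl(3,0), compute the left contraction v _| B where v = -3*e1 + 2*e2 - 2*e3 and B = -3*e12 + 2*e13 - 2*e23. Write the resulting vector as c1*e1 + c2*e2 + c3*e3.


Left contraction v _| B = <vB>_1 (grade-1 part of the geometric product vB).
Using e1_|e12 = e2, e2_|e12 = -e1, e1_|e13 = e3, e3_|e13 = -e1, e2_|e23 = e3, e3_|e23 = -e2:
e1 coeff: -v2*b12 - v3*b13 = -(2)*(-3) - (-2)*(2) = 10
e2 coeff: v1*b12 - v3*b23 = (-3)*(-3) - (-2)*(-2) = 5
e3 coeff: v1*b13 + v2*b23 = (-3)*(2) + (2)*(-2) = -10
v _| B = 10*e1 + 5*e2 - 10*e3


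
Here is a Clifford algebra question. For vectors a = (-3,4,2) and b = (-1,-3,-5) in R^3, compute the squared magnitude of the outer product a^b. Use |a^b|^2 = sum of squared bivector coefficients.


a wedge b = (a1*b2 - a2*b1)*e12 + (a1*b3 - a3*b1)*e13 + (a2*b3 - a3*b2)*e23
e12 coeff: (-3)*(-3) - 4*(-1) = 9 - (-4) = 13
e13 coeff: (-3)*(-5) - 2*(-1) = 15 - (-2) = 17
e23 coeff: 4*(-5) - 2*(-3) = -20 - (-6) = -14
|a wedge b|^2 = 13^2 + 17^2 + (-14)^2
= 169 + 289 + 196
= 654


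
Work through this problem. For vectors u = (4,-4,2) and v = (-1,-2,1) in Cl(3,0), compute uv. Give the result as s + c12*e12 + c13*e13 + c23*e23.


In Cl(3,0): e_i^2 = 1, e_ie_j = -e_je_i for i != j.
Scalar part = u . v = 4*(-1) + (-4)*(-2) + 2*1
= -4 + 8 + 2 = 6
e12 coeff = 4*(-2) - (-4)*(-1) = -8 - 4 = -12
e13 coeff = 4*1 - 2*(-1) = 4 - (-2) = 6
e23 coeff = (-4)*1 - 2*(-2) = -4 - (-4) = 0
uv = 6 - 12*e12 + 6*e13 + 0*e23


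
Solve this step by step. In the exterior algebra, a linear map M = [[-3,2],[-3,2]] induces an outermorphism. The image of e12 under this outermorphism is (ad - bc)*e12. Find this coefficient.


The outermorphism of a linear map f sends e1^e2 to f(e1)^f(e2).
f(e1) = -3*e1 - 3*e2
f(e2) = 2*e1 + 2*e2
f(e1) ^ f(e2) = (-3*e1 - 3*e2) ^ (2*e1 + 2*e2)
= (-3)*2*e12 + (-3)*2*e21
= (-6 - (-6))*e12
= 0*e12
Coefficient = 0


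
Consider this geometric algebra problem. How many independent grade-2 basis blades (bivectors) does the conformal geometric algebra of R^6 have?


The conformal model of R^6 uses Cl(7,1) with m = 6 + 2 = 8 generators.
Number of grade-2 blades = C(m, 2) = C(8, 2)
= 8*7/2 = 28


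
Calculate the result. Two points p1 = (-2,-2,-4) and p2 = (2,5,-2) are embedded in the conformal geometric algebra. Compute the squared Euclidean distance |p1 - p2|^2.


p1 - p2 = (-4, -7, -2)
|p1 - p2|^2 = (-4)^2 + (-7)^2 + (-2)^2
= 16 + 49 + 4
= 69


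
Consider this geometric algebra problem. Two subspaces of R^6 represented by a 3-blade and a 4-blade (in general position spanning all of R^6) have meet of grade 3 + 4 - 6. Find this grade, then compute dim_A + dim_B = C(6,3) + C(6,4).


Meet grade = grade(A) + grade(B) - n
= 3 + 4 - 6 = 1
C(6,3) = 20
C(6,4) = 15
dim_A + dim_B = 20 + 15 = 35


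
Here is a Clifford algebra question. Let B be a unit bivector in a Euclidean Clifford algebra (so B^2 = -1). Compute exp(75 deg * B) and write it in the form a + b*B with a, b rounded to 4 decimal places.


For a unit bivector B with B^2 = -1, the exponential series gives
e^(theta*B) = cos(theta) + sin(theta)*B (the GA analogue of Euler's formula).
theta = 75 degrees = 1.308997 rad
cos(75 deg) = 0.2588
sin(75 deg) = 0.9659
exp(theta*B) = 0.2588 + 0.9659*B


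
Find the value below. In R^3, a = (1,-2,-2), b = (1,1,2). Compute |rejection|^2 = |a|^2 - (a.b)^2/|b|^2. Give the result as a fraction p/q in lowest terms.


|a|^2 = 1^2 + (-2)^2 + (-2)^2 = 9
|b|^2 = 1^2 + 1^2 + 2^2 = 6
a . b = 1*1 + (-2)*1 + (-2)*2 = -5
(a.b)^2 = (-5)^2 = 25
|rej|^2 = 9 - 25/6
= (54 - 25)/6
= 29/6
In lowest terms: 29/6


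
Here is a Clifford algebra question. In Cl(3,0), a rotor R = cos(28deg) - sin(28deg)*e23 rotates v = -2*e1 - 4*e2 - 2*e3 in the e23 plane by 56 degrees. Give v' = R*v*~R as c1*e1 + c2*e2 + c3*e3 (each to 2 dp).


Rotor R = cos(28deg) - sin(28deg)*e23
Rotation angle theta = 2 * 28 = 56 degrees in the e23 plane (e2 -> e3).
The component perpendicular to the plane (e1) is invariant: v'_1 = v1 = -2.00
cos(56deg) = 0.5592, sin(56deg) = 0.8290
v'_2 = v2*cos(theta) - v3*sin(theta) = -4*0.5592 - (-2)*0.8290 = -0.58
v'_3 = v2*sin(theta) + v3*cos(theta) = -4*0.8290 + (-2)*0.5592 = -4.43
v' = -2.00*e1 - 0.58*e2 - 4.43*e3


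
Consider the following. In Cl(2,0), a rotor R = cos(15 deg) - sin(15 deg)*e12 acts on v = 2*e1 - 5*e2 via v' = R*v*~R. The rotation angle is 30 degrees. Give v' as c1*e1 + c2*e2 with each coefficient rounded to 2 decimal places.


Rotor R = cos(15deg) - sin(15deg)*e12
Rotation angle theta = 2 * 15 = 30 degrees
v' = R*v*~R rotates v by theta.
cos(30deg) = 0.8660, sin(30deg) = 0.5000
v'_1 = 2*cos(30deg) - (-5)*sin(30deg)
= 2*0.8660 - (-5)*0.5000
= 4.23
v'_2 = 2*sin(30deg) + (-5)*cos(30deg)
= 2*0.5000 + (-5)*0.8660
= -3.33
v' = 4.23*e1 - 3.33*e2


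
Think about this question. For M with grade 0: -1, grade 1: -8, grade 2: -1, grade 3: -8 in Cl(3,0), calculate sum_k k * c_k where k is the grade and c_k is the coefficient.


Grade-weighted sum = sum of grade_k * coefficient_k
0*(-1) = 0
1*(-8) = -8
2*(-1) = -2
3*(-8) = -24
Total = 0 + (-8) + (-2) + (-24) = -34


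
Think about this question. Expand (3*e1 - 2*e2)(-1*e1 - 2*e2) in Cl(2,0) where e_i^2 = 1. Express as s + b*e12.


Expand: (3*e1 - 2*e2)(-1*e1 - 2*e2)
= 3*(-1)*e1e1 + 3*(-2)*e1e2 + (-2)*(-1)*e2e1 + (-2)*(-2)*e2e2
Using e1^2 = e2^2 = 1, e2e1 = -e1e2:
Scalar part s = 3*(-1) + (-2)*(-2) = -3 + 4 = 1
Bivector part b = 3*(-2) - (-2)*(-1) = -6 - 2 = -8
uv = 1 - 8*e12


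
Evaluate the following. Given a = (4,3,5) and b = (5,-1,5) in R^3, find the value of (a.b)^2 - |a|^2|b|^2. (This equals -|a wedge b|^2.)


a . b = 4*5 + 3*(-1) + 5*5
= 20 + (-3) + 25 = 42
|a|^2 = 4^2 + 3^2 + 5^2 = 50
|b|^2 = 5^2 + (-1)^2 + 5^2 = 51
(a.b)^2 = 42^2 = 1764
|a|^2 * |b|^2 = 50 * 51 = 2550
Result = 1764 - 2550 = -786
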